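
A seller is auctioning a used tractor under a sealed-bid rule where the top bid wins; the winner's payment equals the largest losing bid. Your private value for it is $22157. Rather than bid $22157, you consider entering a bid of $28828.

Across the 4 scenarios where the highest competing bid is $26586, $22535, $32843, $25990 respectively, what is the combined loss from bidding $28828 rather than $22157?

$8640

The deviation costs you only when the competing bid falls strictly between $22157 and $28828; elsewhere both bids give the same outcome.
$26586: truthful payoff $0, deviation payoff −$4429 → loss $4429.
$22535: truthful payoff $0, deviation payoff −$378 → loss $378.
$32843: outcomes coincide → loss $0.
$25990: truthful payoff $0, deviation payoff −$3833 → loss $3833.
Total loss = $4429 + $378 + $3833 = $8640.
Truthful bidding weakly dominates here: raising your bid can only win items priced above your value, and lowering it can only forfeit items priced below.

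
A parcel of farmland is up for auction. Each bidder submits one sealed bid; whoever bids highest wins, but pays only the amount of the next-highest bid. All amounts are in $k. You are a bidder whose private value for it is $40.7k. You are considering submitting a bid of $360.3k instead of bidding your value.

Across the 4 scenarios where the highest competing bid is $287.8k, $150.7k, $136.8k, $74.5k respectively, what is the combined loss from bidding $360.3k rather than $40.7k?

$487k

The deviation costs you only when the competing bid falls strictly between $40.7k and $360.3k; elsewhere both bids give the same outcome.
$287.8k: truthful payoff $0k, deviation payoff −$247.1k → loss $247.1k.
$150.7k: truthful payoff $0k, deviation payoff −$110k → loss $110k.
$136.8k: truthful payoff $0k, deviation payoff −$96.1k → loss $96.1k.
$74.5k: truthful payoff $0k, deviation payoff −$33.8k → loss $33.8k.
Total loss = $247.1k + $110k + $96.1k + $33.8k = $487k.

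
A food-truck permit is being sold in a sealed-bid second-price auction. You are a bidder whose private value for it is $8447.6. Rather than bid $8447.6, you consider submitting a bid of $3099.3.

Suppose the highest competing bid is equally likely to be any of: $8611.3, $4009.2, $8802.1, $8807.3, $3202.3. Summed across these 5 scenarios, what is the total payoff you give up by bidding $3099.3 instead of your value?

The deviation costs you only when the competing bid falls strictly between $3099.3 and $8447.6; elsewhere both bids give the same outcome.
$8611.3: outcomes coincide → loss $0.
$4009.2: truthful payoff $4438.4, deviation payoff $0 → loss $4438.4.
$8802.1: outcomes coincide → loss $0.
$8807.3: outcomes coincide → loss $0.
$3202.3: truthful payoff $5245.3, deviation payoff $0 → loss $5245.3.
Total loss = $4438.4 + $5245.3 = $9683.7.

$9683.7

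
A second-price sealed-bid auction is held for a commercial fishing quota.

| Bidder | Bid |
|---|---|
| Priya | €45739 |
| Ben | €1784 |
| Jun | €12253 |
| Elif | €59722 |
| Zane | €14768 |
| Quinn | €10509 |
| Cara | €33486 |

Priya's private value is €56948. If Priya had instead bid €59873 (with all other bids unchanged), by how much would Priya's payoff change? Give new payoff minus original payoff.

The highest bid among the other bidders is €59722; Priya's bid doesn't change that.
Original bid €45739: Priya is not highest (top rival bid is €59722); payoff €0.
Alternative bid €59873: Priya is highest, pays the top rival bid €59722; payoff €56948 − €59722 = −€2774.
Change in payoff = −€2774 − (€0) = −€2774.

−€2774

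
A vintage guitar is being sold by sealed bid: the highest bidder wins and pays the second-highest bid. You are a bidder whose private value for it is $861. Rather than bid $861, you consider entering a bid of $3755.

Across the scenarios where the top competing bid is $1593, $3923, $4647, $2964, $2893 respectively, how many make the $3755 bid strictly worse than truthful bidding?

The deviation hurts exactly when the highest competing bid lies strictly between $861 and $3755 — overbidding then wins at a price above your value.
$1593: inside the interval → strictly worse (loss $732).
$3923: above both → same outcome either way.
$4647: above both → same outcome either way.
$2964: inside the interval → strictly worse (loss $2103).
$2893: inside the interval → strictly worse (loss $2032).
Count: 3.

3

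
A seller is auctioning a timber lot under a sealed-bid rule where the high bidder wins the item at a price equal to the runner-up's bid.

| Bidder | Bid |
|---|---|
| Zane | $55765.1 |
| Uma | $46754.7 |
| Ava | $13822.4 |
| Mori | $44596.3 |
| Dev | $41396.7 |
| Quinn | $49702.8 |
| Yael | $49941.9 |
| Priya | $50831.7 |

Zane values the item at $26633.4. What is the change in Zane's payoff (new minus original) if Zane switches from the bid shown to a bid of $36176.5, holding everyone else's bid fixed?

$24198.3

The highest bid among the other bidders is $50831.7; Zane's bid doesn't change that.
Original bid $55765.1: Zane is highest, pays the top rival bid $50831.7; payoff $26633.4 − $50831.7 = −$24198.3.
Alternative bid $36176.5: Zane is not highest (top rival bid is $50831.7); payoff $0.
Change in payoff = $0 − (−$24198.3) = $24198.3.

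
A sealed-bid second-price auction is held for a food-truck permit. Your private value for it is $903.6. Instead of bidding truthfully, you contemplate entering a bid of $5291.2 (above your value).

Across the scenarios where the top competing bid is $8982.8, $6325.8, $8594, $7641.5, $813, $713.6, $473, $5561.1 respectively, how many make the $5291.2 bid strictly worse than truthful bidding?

0

The deviation hurts exactly when the highest competing bid lies strictly between $903.6 and $5291.2 — overbidding then wins at a price above your value.
$8982.8: above both → same outcome either way.
$6325.8: above both → same outcome either way.
$8594: above both → same outcome either way.
$7641.5: above both → same outcome either way.
$813: below both → same outcome either way.
$713.6: below both → same outcome either way.
$473: below both → same outcome either way.
$5561.1: above both → same outcome either way.
Count: 0.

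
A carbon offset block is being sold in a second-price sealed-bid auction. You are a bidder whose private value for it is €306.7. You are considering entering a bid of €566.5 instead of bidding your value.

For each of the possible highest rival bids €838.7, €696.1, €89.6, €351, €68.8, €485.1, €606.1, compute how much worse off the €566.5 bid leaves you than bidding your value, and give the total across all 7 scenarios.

The deviation costs you only when the competing bid falls strictly between €306.7 and €566.5; elsewhere both bids give the same outcome.
€838.7: outcomes coincide → loss €0.
€696.1: outcomes coincide → loss €0.
€89.6: outcomes coincide → loss €0.
€351: truthful payoff €0, deviation payoff −€44.3 → loss €44.3.
€68.8: outcomes coincide → loss €0.
€485.1: truthful payoff €0, deviation payoff −€178.4 → loss €178.4.
€606.1: outcomes coincide → loss €0.
Total loss = €44.3 + €178.4 = €222.7.
Truthful bidding weakly dominates here: raising your bid can only win items priced above your value, and lowering it can only forfeit items priced below.

€222.7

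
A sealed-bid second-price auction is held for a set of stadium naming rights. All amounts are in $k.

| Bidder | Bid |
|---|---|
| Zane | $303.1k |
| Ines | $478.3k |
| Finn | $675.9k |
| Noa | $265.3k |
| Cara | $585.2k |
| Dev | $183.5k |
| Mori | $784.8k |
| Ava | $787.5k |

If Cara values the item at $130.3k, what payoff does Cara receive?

$0k

Highest bid: Ava at $787.5k, so Ava wins.
Second-highest bid: Mori at $784.8k — that is the price the winner pays.
Cara did not win, so Cara pays nothing and receives nothing: payoff $0k.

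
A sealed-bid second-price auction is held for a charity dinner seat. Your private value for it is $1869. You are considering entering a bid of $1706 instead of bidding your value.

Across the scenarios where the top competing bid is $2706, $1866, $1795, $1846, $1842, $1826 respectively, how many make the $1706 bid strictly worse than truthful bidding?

The deviation hurts exactly when the highest competing bid lies strictly between $1706 and $1869 — underbidding then forfeits a profitable win.
$2706: above both → same outcome either way.
$1866: inside the interval → strictly worse (loss $3).
$1795: inside the interval → strictly worse (loss $74).
$1846: inside the interval → strictly worse (loss $23).
$1842: inside the interval → strictly worse (loss $27).
$1826: inside the interval → strictly worse (loss $43).
Count: 5.

5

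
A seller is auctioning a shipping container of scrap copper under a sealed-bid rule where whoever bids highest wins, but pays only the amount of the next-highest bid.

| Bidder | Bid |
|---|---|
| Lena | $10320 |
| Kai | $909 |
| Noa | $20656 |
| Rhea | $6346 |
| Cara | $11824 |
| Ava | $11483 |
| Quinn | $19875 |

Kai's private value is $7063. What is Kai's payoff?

Highest bid: Noa at $20656, so Noa wins.
Second-highest bid: Quinn at $19875 — that is the price the winner pays.
Kai did not win, so Kai pays nothing and receives nothing: payoff $0.

$0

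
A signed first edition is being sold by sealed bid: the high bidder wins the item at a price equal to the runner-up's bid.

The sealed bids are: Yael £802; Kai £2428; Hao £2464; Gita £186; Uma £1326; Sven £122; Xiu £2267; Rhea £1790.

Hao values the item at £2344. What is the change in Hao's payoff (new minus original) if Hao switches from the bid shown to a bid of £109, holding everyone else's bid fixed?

The highest bid among the other bidders is £2428; Hao's bid doesn't change that.
Original bid £2464: Hao is highest, pays the top rival bid £2428; payoff £2344 − £2428 = −£84.
Alternative bid £109: Hao is not highest (top rival bid is £2428); payoff £0.
Change in payoff = £0 − (−£84) = £84.

£84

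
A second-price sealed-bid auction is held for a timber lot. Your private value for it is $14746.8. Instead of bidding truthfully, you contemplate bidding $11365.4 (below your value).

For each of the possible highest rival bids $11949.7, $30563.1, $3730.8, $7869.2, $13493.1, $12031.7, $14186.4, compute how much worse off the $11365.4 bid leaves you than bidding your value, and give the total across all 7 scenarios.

$7326.3

The deviation costs you only when the competing bid falls strictly between $11365.4 and $14746.8; elsewhere both bids give the same outcome.
$11949.7: truthful payoff $2797.1, deviation payoff $0 → loss $2797.1.
$30563.1: outcomes coincide → loss $0.
$3730.8: outcomes coincide → loss $0.
$7869.2: outcomes coincide → loss $0.
$13493.1: truthful payoff $1253.7, deviation payoff $0 → loss $1253.7.
$12031.7: truthful payoff $2715.1, deviation payoff $0 → loss $2715.1.
$14186.4: truthful payoff $560.4, deviation payoff $0 → loss $560.4.
Total loss = $2797.1 + $1253.7 + $2715.1 + $560.4 = $7326.3.
Because the price is fixed by the runner-up's bid, deviating from your value can only change a good outcome into a bad one — never the reverse.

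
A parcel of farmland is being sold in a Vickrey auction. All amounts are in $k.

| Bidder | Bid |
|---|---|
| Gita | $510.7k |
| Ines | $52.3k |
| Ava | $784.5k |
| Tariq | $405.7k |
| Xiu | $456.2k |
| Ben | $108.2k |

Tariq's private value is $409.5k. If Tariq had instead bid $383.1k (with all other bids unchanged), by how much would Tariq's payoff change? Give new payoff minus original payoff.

$0k

The highest bid among the other bidders is $784.5k; Tariq's bid doesn't change that.
Original bid $405.7k: Tariq is not highest (top rival bid is $784.5k); payoff $0k.
Alternative bid $383.1k: Tariq is not highest (top rival bid is $784.5k); payoff $0k.
Change in payoff = $0k − ($0k) = $0k.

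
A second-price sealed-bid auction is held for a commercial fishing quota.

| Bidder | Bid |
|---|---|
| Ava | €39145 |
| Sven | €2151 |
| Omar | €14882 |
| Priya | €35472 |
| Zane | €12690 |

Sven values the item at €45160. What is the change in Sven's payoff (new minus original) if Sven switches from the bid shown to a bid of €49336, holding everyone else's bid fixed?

€6015

The highest bid among the other bidders is €39145; Sven's bid doesn't change that.
Original bid €2151: Sven is not highest (top rival bid is €39145); payoff €0.
Alternative bid €49336: Sven is highest, pays the top rival bid €39145; payoff €45160 − €39145 = €6015.
Change in payoff = €6015 − (€0) = €6015.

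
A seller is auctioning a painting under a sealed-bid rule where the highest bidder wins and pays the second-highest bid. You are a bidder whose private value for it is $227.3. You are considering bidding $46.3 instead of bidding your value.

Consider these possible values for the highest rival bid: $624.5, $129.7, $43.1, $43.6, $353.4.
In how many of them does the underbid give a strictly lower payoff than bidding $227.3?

1

The deviation hurts exactly when the highest competing bid lies strictly between $46.3 and $227.3 — underbidding then forfeits a profitable win.
$624.5: above both → same outcome either way.
$129.7: inside the interval → strictly worse (loss $97.6).
$43.1: below both → same outcome either way.
$43.6: below both → same outcome either way.
$353.4: above both → same outcome either way.
Count: 1.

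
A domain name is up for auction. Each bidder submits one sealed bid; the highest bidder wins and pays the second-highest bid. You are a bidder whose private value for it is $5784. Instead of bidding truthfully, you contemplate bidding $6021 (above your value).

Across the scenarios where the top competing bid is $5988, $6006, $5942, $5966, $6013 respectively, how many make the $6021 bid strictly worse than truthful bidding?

5

The deviation hurts exactly when the highest competing bid lies strictly between $5784 and $6021 — overbidding then wins at a price above your value.
$5988: inside the interval → strictly worse (loss $204).
$6006: inside the interval → strictly worse (loss $222).
$5942: inside the interval → strictly worse (loss $158).
$5966: inside the interval → strictly worse (loss $182).
$6013: inside the interval → strictly worse (loss $229).
Count: 5.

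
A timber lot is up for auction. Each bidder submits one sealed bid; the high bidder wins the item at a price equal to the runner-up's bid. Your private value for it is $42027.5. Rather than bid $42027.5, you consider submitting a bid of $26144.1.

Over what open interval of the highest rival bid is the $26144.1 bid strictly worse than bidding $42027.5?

If the competing bid is below $26144.1, both bids win at the same price — no difference.
If it is above $42027.5, both bids lose — no difference.
If it lies strictly between $26144.1 and $42027.5, bidding your value wins at a price below your value (positive payoff) while bidding $26144.1 loses (payoff 0).
So the deviation strictly hurts on the open interval ($26144.1, $42027.5).

($26144.1, $42027.5)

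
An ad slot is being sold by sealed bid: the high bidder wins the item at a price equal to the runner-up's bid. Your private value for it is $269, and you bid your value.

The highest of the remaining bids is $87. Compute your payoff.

Your bid $269 exceeds the highest competing bid $87, so you win.
In a second-price auction the winner pays the second-highest bid, $87.
Payoff = value − price = $269 − $87 = $182.

$182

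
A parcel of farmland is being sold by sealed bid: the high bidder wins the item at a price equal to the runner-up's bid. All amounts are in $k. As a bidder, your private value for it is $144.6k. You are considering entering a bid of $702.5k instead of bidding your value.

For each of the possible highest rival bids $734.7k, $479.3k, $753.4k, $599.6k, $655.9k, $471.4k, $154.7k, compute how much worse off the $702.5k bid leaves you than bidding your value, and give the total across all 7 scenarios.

The deviation costs you only when the competing bid falls strictly between $144.6k and $702.5k; elsewhere both bids give the same outcome.
$734.7k: outcomes coincide → loss $0k.
$479.3k: truthful payoff $0k, deviation payoff −$334.7k → loss $334.7k.
$753.4k: outcomes coincide → loss $0k.
$599.6k: truthful payoff $0k, deviation payoff −$455k → loss $455k.
$655.9k: truthful payoff $0k, deviation payoff −$511.3k → loss $511.3k.
$471.4k: truthful payoff $0k, deviation payoff −$326.8k → loss $326.8k.
$154.7k: truthful payoff $0k, deviation payoff −$10.1k → loss $10.1k.
Total loss = $334.7k + $455k + $511.3k + $326.8k + $10.1k = $1637.9k.

$1637.9k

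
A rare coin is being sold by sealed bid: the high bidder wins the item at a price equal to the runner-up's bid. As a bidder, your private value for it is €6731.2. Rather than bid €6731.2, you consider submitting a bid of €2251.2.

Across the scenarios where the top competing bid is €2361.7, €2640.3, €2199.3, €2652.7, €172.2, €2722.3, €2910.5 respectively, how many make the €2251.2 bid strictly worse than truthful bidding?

5

The deviation hurts exactly when the highest competing bid lies strictly between €2251.2 and €6731.2 — underbidding then forfeits a profitable win.
€2361.7: inside the interval → strictly worse (loss €4369.5).
€2640.3: inside the interval → strictly worse (loss €4090.9).
€2199.3: below both → same outcome either way.
€2652.7: inside the interval → strictly worse (loss €4078.5).
€172.2: below both → same outcome either way.
€2722.3: inside the interval → strictly worse (loss €4008.9).
€2910.5: inside the interval → strictly worse (loss €3820.7).
Count: 5.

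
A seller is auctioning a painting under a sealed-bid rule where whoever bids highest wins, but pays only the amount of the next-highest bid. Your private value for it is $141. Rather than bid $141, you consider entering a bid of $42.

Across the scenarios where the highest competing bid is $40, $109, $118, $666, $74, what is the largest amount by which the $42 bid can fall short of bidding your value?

$40: same outcome either way → loss $0.
$109: truthful gives $32, deviation gives $0 → loss $32.
$118: truthful gives $23, deviation gives $0 → loss $23.
$666: same outcome either way → loss $0.
$74: truthful gives $67, deviation gives $0 → loss $67.
Maximum loss: $67.

$67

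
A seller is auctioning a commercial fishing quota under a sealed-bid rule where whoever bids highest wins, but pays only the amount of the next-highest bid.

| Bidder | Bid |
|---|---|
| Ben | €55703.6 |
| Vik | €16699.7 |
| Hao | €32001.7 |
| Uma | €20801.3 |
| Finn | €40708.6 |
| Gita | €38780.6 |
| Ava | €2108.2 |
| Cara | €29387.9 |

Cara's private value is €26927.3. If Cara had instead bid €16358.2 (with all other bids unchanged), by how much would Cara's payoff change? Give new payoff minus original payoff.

€0

The highest bid among the other bidders is €55703.6; Cara's bid doesn't change that.
Original bid €29387.9: Cara is not highest (top rival bid is €55703.6); payoff €0.
Alternative bid €16358.2: Cara is not highest (top rival bid is €55703.6); payoff €0.
Change in payoff = €0 − (€0) = €0.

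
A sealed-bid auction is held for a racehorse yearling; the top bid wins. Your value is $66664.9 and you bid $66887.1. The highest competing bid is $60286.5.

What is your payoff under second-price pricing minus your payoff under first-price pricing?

You have the highest bid, so you win under either rule.
Second-price: pay $60286.5 → payoff $6378.4.
First-price: pay your own bid $66887.1 → payoff −$222.2.
Difference = $6378.4 − (−$222.2) = $6600.6.

$6600.6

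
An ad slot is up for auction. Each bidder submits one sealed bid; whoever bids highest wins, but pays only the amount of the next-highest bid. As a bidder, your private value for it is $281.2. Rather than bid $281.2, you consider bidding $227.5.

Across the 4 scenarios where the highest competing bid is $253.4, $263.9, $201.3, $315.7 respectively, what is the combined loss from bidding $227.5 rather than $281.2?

The deviation costs you only when the competing bid falls strictly between $227.5 and $281.2; elsewhere both bids give the same outcome.
$253.4: truthful payoff $27.8, deviation payoff $0 → loss $27.8.
$263.9: truthful payoff $17.3, deviation payoff $0 → loss $17.3.
$201.3: outcomes coincide → loss $0.
$315.7: outcomes coincide → loss $0.
Total loss = $27.8 + $17.3 = $45.1.

$45.1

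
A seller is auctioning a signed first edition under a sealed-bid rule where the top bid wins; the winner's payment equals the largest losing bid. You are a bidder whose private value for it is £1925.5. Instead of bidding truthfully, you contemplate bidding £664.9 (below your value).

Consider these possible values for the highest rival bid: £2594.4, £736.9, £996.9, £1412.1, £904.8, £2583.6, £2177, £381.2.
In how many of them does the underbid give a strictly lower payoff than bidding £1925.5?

The deviation hurts exactly when the highest competing bid lies strictly between £664.9 and £1925.5 — underbidding then forfeits a profitable win.
£2594.4: above both → same outcome either way.
£736.9: inside the interval → strictly worse (loss £1188.6).
£996.9: inside the interval → strictly worse (loss £928.6).
£1412.1: inside the interval → strictly worse (loss £513.4).
£904.8: inside the interval → strictly worse (loss £1020.7).
£2583.6: above both → same outcome either way.
£2177: above both → same outcome either way.
£381.2: below both → same outcome either way.
Count: 4.

4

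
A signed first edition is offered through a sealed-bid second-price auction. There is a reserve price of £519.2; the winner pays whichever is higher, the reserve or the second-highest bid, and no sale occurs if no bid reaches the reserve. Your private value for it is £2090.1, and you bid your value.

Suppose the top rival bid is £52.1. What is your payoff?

£1570.9

Your bid £2090.1 is the highest and exceeds the reserve.
Price = max(second-highest bid, reserve) = max(£52.1, £519.2) = £519.2.
Payoff = £2090.1 − £519.2 = £1570.9.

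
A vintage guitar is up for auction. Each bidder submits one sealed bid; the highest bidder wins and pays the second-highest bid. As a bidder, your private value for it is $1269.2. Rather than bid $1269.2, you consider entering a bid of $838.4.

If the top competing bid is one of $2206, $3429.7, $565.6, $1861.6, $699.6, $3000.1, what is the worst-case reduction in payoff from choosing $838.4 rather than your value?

$0

$2206: same outcome either way → loss $0.
$3429.7: same outcome either way → loss $0.
$565.6: same outcome either way → loss $0.
$1861.6: same outcome either way → loss $0.
$699.6: same outcome either way → loss $0.
$3000.1: same outcome either way → loss $0.
Maximum loss: $0.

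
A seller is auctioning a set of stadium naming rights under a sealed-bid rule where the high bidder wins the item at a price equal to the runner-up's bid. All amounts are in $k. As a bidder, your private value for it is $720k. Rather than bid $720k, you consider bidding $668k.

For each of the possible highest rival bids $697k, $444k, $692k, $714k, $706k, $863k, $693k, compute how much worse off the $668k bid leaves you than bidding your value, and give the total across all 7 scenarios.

$98k

The deviation costs you only when the competing bid falls strictly between $668k and $720k; elsewhere both bids give the same outcome.
$697k: truthful payoff $23k, deviation payoff $0k → loss $23k.
$444k: outcomes coincide → loss $0k.
$692k: truthful payoff $28k, deviation payoff $0k → loss $28k.
$714k: truthful payoff $6k, deviation payoff $0k → loss $6k.
$706k: truthful payoff $14k, deviation payoff $0k → loss $14k.
$863k: outcomes coincide → loss $0k.
$693k: truthful payoff $27k, deviation payoff $0k → loss $27k.
Total loss = $23k + $28k + $6k + $14k + $27k = $98k.
Truthful bidding weakly dominates here: raising your bid can only win items priced above your value, and lowering it can only forfeit items priced below.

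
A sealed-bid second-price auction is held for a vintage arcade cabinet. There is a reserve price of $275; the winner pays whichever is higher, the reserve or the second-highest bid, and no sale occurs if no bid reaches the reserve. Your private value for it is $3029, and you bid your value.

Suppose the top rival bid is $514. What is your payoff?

$2515

Your bid $3029 is the highest and exceeds the reserve.
Price = max(second-highest bid, reserve) = max($514, $275) = $514.
Payoff = $3029 − $514 = $2515.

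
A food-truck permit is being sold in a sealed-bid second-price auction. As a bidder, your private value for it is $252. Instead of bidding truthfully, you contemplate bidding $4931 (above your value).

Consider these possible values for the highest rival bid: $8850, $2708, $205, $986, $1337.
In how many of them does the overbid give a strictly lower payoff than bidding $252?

3

The deviation hurts exactly when the highest competing bid lies strictly between $252 and $4931 — overbidding then wins at a price above your value.
$8850: above both → same outcome either way.
$2708: inside the interval → strictly worse (loss $2456).
$205: below both → same outcome either way.
$986: inside the interval → strictly worse (loss $734).
$1337: inside the interval → strictly worse (loss $1085).
Count: 3.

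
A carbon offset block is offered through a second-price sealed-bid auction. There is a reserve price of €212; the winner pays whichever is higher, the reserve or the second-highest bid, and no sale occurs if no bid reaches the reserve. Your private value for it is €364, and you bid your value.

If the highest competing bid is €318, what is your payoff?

Your bid €364 is the highest and exceeds the reserve.
Price = max(second-highest bid, reserve) = max(€318, €212) = €318.
Payoff = €364 − €318 = €46.

€46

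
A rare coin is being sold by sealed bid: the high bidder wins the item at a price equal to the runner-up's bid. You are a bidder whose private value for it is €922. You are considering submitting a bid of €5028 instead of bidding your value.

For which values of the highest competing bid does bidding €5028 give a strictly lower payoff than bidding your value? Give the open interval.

(€922, €5028)

If the competing bid is below €922, both bids win at the same price — no difference.
If it is above €5028, both bids lose — no difference.
If it lies strictly between €922 and €5028, bidding your value loses (payoff 0) while bidding €5028 wins at a price above your value (payoff negative).
So the deviation strictly hurts on the open interval (€922, €5028).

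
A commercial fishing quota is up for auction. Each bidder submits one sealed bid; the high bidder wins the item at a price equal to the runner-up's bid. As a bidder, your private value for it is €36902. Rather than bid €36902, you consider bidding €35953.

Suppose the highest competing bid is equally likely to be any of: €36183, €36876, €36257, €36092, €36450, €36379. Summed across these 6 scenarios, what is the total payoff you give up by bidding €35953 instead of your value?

€3175

The deviation costs you only when the competing bid falls strictly between €35953 and €36902; elsewhere both bids give the same outcome.
€36183: truthful payoff €719, deviation payoff €0 → loss €719.
€36876: truthful payoff €26, deviation payoff €0 → loss €26.
€36257: truthful payoff €645, deviation payoff €0 → loss €645.
€36092: truthful payoff €810, deviation payoff €0 → loss €810.
€36450: truthful payoff €452, deviation payoff €0 → loss €452.
€36379: truthful payoff €523, deviation payoff €0 → loss €523.
Total loss = €719 + €26 + €645 + €810 + €452 + €523 = €3175.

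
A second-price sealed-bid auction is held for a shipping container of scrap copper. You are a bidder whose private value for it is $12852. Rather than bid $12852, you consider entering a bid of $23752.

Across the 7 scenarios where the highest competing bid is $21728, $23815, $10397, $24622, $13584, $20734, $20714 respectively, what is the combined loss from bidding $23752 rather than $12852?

$25352

The deviation costs you only when the competing bid falls strictly between $12852 and $23752; elsewhere both bids give the same outcome.
$21728: truthful payoff $0, deviation payoff −$8876 → loss $8876.
$23815: outcomes coincide → loss $0.
$10397: outcomes coincide → loss $0.
$24622: outcomes coincide → loss $0.
$13584: truthful payoff $0, deviation payoff −$732 → loss $732.
$20734: truthful payoff $0, deviation payoff −$7882 → loss $7882.
$20714: truthful payoff $0, deviation payoff −$7862 → loss $7862.
Total loss = $8876 + $732 + $7882 + $7862 = $25352.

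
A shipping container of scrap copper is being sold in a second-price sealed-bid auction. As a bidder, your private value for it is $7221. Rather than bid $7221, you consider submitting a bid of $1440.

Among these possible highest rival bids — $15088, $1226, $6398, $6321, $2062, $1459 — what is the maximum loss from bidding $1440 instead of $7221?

$15088: same outcome either way → loss $0.
$1226: same outcome either way → loss $0.
$6398: truthful gives $823, deviation gives $0 → loss $823.
$6321: truthful gives $900, deviation gives $0 → loss $900.
$2062: truthful gives $5159, deviation gives $0 → loss $5159.
$1459: truthful gives $5762, deviation gives $0 → loss $5762.
Maximum loss: $5762.

$5762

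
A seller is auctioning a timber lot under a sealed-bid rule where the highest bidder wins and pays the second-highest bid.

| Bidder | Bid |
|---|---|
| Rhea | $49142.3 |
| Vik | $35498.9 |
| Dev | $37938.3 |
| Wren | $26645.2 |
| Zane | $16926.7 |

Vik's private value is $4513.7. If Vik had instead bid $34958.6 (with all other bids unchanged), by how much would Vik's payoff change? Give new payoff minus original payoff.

The highest bid among the other bidders is $49142.3; Vik's bid doesn't change that.
Original bid $35498.9: Vik is not highest (top rival bid is $49142.3); payoff $0.
Alternative bid $34958.6: Vik is not highest (top rival bid is $49142.3); payoff $0.
Change in payoff = $0 − ($0) = $0.

$0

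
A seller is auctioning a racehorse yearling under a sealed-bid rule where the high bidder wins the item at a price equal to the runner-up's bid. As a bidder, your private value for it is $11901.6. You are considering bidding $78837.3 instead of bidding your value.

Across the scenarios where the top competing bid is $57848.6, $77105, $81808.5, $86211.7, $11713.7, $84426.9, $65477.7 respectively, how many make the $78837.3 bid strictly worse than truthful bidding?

3

The deviation hurts exactly when the highest competing bid lies strictly between $11901.6 and $78837.3 — overbidding then wins at a price above your value.
$57848.6: inside the interval → strictly worse (loss $45947).
$77105: inside the interval → strictly worse (loss $65203.4).
$81808.5: above both → same outcome either way.
$86211.7: above both → same outcome either way.
$11713.7: below both → same outcome either way.
$84426.9: above both → same outcome either way.
$65477.7: inside the interval → strictly worse (loss $53576.1).
Count: 3.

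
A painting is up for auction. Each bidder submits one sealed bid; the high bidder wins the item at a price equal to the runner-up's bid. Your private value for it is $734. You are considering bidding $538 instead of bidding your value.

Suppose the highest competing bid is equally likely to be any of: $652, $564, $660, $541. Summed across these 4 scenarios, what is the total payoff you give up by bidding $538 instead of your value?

$519

The deviation costs you only when the competing bid falls strictly between $538 and $734; elsewhere both bids give the same outcome.
$652: truthful payoff $82, deviation payoff $0 → loss $82.
$564: truthful payoff $170, deviation payoff $0 → loss $170.
$660: truthful payoff $74, deviation payoff $0 → loss $74.
$541: truthful payoff $193, deviation payoff $0 → loss $193.
Total loss = $82 + $170 + $74 + $193 = $519.
In a second-price auction your bid sets only whether you win, not what you pay, so bidding your true value is weakly dominant.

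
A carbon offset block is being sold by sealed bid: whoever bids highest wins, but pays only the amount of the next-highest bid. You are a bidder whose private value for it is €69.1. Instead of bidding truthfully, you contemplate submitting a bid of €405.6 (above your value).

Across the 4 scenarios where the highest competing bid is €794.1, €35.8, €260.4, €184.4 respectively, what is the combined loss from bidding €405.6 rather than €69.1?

The deviation costs you only when the competing bid falls strictly between €69.1 and €405.6; elsewhere both bids give the same outcome.
€794.1: outcomes coincide → loss €0.
€35.8: outcomes coincide → loss €0.
€260.4: truthful payoff €0, deviation payoff −€191.3 → loss €191.3.
€184.4: truthful payoff €0, deviation payoff −€115.3 → loss €115.3.
Total loss = €191.3 + €115.3 = €306.6.
In a second-price auction your bid sets only whether you win, not what you pay, so bidding your true value is weakly dominant.

€306.6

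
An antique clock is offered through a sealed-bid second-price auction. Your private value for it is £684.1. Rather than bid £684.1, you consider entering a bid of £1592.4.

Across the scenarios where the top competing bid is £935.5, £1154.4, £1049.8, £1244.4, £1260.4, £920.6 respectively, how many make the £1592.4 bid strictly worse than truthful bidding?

The deviation hurts exactly when the highest competing bid lies strictly between £684.1 and £1592.4 — overbidding then wins at a price above your value.
£935.5: inside the interval → strictly worse (loss £251.4).
£1154.4: inside the interval → strictly worse (loss £470.3).
£1049.8: inside the interval → strictly worse (loss £365.7).
£1244.4: inside the interval → strictly worse (loss £560.3).
£1260.4: inside the interval → strictly worse (loss £576.3).
£920.6: inside the interval → strictly worse (loss £236.5).
Count: 6.

6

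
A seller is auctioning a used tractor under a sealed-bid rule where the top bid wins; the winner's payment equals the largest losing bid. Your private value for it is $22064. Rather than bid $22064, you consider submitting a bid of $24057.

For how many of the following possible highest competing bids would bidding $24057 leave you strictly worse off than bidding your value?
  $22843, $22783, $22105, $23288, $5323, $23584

5

The deviation hurts exactly when the highest competing bid lies strictly between $22064 and $24057 — overbidding then wins at a price above your value.
$22843: inside the interval → strictly worse (loss $779).
$22783: inside the interval → strictly worse (loss $719).
$22105: inside the interval → strictly worse (loss $41).
$23288: inside the interval → strictly worse (loss $1224).
$5323: below both → same outcome either way.
$23584: inside the interval → strictly worse (loss $1520).
Count: 5.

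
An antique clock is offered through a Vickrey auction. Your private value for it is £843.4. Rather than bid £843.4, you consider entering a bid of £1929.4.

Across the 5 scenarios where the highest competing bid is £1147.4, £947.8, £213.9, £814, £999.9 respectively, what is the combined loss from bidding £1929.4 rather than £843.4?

The deviation costs you only when the competing bid falls strictly between £843.4 and £1929.4; elsewhere both bids give the same outcome.
£1147.4: truthful payoff £0, deviation payoff −£304 → loss £304.
£947.8: truthful payoff £0, deviation payoff −£104.4 → loss £104.4.
£213.9: outcomes coincide → loss £0.
£814: outcomes coincide → loss £0.
£999.9: truthful payoff £0, deviation payoff −£156.5 → loss £156.5.
Total loss = £304 + £104.4 + £156.5 = £564.9.

£564.9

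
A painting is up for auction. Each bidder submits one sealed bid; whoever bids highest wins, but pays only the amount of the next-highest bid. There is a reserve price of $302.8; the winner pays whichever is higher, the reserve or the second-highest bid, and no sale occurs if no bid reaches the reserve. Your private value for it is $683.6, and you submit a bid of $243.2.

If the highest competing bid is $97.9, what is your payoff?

Your bid $243.2 is the highest bid but falls below the reserve $302.8, so the item goes unsold. Payoff $0.

$0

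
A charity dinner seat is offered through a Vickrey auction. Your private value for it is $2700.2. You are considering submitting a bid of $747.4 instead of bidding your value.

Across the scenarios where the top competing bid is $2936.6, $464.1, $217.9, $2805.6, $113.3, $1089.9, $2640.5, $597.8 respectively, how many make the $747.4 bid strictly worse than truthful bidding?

The deviation hurts exactly when the highest competing bid lies strictly between $747.4 and $2700.2 — underbidding then forfeits a profitable win.
$2936.6: above both → same outcome either way.
$464.1: below both → same outcome either way.
$217.9: below both → same outcome either way.
$2805.6: above both → same outcome either way.
$113.3: below both → same outcome either way.
$1089.9: inside the interval → strictly worse (loss $1610.3).
$2640.5: inside the interval → strictly worse (loss $59.7).
$597.8: below both → same outcome either way.
Count: 2.

2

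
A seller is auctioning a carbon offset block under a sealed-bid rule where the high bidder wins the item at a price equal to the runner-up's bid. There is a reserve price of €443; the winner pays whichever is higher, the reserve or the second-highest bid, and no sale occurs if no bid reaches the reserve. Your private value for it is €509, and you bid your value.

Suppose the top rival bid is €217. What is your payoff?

Your bid €509 is the highest and exceeds the reserve.
Price = max(second-highest bid, reserve) = max(€217, €443) = €443.
Payoff = €509 − €443 = €66.

€66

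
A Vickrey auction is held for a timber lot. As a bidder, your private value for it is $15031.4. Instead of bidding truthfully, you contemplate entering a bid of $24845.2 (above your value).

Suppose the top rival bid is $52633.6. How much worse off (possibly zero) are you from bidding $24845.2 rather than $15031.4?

Bidding your value $15031.4: you lose (since $15031.4 < $52633.6). Payoff $0.
Bidding $24845.2: you lose. Payoff $0.
Difference = $0 − $0 = $0; both bids lead to the same outcome because the competing bid is above both your value and your alternative bid.
Truthful bidding weakly dominates here: raising your bid can only win items priced above your value, and lowering it can only forfeit items priced below.

$0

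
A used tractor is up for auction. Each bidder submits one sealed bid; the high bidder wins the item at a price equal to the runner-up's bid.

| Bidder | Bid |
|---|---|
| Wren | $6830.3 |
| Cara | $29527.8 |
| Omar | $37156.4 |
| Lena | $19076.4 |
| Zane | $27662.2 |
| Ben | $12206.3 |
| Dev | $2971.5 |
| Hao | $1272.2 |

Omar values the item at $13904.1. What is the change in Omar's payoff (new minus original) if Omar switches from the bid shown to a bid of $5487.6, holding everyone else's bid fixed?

$15623.7

The highest bid among the other bidders is $29527.8; Omar's bid doesn't change that.
Original bid $37156.4: Omar is highest, pays the top rival bid $29527.8; payoff $13904.1 − $29527.8 = −$15623.7.
Alternative bid $5487.6: Omar is not highest (top rival bid is $29527.8); payoff $0.
Change in payoff = $0 − (−$15623.7) = $15623.7.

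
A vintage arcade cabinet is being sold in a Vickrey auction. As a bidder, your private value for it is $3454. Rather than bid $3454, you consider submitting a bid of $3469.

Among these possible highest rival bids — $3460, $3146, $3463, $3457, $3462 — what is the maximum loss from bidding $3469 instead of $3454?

$9

$3460: truthful gives $0, deviation gives −$6 → loss $6.
$3146: same outcome either way → loss $0.
$3463: truthful gives $0, deviation gives −$9 → loss $9.
$3457: truthful gives $0, deviation gives −$3 → loss $3.
$3462: truthful gives $0, deviation gives −$8 → loss $8.
Maximum loss: $9.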